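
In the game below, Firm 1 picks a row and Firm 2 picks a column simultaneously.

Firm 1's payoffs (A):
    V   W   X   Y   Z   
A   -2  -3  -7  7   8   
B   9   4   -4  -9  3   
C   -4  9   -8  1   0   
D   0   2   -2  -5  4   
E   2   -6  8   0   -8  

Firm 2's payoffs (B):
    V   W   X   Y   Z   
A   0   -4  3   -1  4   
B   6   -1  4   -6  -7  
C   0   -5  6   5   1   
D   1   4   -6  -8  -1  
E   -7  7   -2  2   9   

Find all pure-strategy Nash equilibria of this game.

Check mutual best responses: a cell is a NE iff neither player can gain by unilaterally deviating.
Firm 1's best responses — vs V: B (payoff 9); vs W: C (payoff 9); vs X: E (payoff 8); vs Y: A (payoff 7); vs Z: A (payoff 8).
Firm 2's best responses — vs A: Z (payoff 4); vs B: V (payoff 6); vs C: X (payoff 6); vs D: W (payoff 4); vs E: Z (payoff 9).
Mutual best responses occur at (A, Z) and (B, V); at each, neither player gains by switching.

(A, Z) and (B, V)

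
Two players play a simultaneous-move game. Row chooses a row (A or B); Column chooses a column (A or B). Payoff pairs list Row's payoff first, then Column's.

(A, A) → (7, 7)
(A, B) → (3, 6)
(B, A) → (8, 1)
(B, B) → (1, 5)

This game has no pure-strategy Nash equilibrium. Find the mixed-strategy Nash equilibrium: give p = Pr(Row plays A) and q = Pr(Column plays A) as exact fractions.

p = 4/5, q = 2/3

In a mixed NE each player is indifferent between their pure strategies, so the opponent's mix sets the indifference.
Column indifferent between A and B: p·7 + (1−p)·1 = p·6 + (1−p)·5 ⟹ 1 + 6p = 5 + 1p ⟹ p = 4/5.
Row indifferent between A and B: q·7 + (1−q)·3 = q·8 + (1−q)·1 ⟹ 3 + 4q = 1 + 7q ⟹ q = 2/3.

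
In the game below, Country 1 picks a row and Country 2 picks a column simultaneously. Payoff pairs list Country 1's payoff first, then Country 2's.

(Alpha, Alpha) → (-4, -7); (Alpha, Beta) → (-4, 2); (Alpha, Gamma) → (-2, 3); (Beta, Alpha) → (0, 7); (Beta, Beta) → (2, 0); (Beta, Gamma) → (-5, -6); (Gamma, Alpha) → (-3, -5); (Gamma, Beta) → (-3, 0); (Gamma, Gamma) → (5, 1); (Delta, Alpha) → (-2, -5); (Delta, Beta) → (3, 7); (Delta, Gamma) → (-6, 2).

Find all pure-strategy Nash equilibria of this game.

Find each player's best response to every opponent strategy; NE are the intersections.
Country 1's best responses — vs Alpha: Beta (payoff 0); vs Beta: Delta (payoff 3); vs Gamma: Gamma (payoff 5).
Country 2's best responses — vs Alpha: Gamma (payoff 3); vs Beta: Alpha (payoff 7); vs Gamma: Gamma (payoff 1); vs Delta: Beta (payoff 7).
Mutual best responses occur at (Beta, Alpha), (Gamma, Gamma), and (Delta, Beta); at each, neither player gains by switching.

(Beta, Alpha), (Gamma, Gamma), and (Delta, Beta)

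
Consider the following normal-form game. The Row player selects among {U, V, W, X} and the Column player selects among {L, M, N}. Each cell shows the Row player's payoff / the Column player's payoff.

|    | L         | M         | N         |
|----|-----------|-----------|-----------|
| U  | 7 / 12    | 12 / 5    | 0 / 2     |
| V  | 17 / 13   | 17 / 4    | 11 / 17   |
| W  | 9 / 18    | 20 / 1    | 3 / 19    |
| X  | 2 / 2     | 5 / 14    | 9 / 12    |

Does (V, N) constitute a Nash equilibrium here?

Yes

Holding the Column player at N: the Row player gets 11 from V, versus 0 from U, 3 from W, 9 from X. No profitable deviation for the Row player.
Holding the Row player at V: the Column player gets 17 from N, versus 13 from L, 4 from M. No profitable deviation for the Column player either.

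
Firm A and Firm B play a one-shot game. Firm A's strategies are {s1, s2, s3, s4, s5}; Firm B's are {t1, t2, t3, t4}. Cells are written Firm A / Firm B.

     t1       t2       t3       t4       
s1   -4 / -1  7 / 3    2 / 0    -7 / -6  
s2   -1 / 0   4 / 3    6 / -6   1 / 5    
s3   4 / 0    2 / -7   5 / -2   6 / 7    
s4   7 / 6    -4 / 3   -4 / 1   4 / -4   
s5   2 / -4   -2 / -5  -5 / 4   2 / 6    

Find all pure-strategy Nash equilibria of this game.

Check mutual best responses: a cell is a NE iff neither player can gain by unilaterally deviating.
Firm A's best responses — vs t1: s4 (payoff 7); vs t2: s1 (payoff 7); vs t3: s2 (payoff 6); vs t4: s3 (payoff 6).
Firm B's best responses — vs s1: t2 (payoff 3); vs s2: t4 (payoff 5); vs s3: t4 (payoff 7); vs s4: t1 (payoff 6); vs s5: t4 (payoff 6).
Mutual best responses occur at (s1, t2), (s3, t4), and (s4, t1); at each, neither player gains by switching.

(s1, t2), (s3, t4), and (s4, t1)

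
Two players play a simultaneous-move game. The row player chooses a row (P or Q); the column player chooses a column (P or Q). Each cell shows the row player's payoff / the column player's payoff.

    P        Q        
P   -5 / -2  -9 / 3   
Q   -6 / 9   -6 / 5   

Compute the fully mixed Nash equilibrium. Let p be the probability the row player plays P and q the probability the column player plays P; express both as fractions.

In a mixed NE each player is indifferent between their pure strategies, so the opponent's mix sets the indifference.
The column player indifferent between P and Q: p·(-2) + (1−p)·9 = p·3 + (1−p)·5 ⟹ 9 + (-11)p = 5 + (-2)p ⟹ p = 4/9.
The row player indifferent between P and Q: q·(-5) + (1−q)·(-9) = q·(-6) + (1−q)·(-6) ⟹ (-9) + 4q = (-6) + 0q ⟹ q = 3/4.

p = 4/9, q = 3/4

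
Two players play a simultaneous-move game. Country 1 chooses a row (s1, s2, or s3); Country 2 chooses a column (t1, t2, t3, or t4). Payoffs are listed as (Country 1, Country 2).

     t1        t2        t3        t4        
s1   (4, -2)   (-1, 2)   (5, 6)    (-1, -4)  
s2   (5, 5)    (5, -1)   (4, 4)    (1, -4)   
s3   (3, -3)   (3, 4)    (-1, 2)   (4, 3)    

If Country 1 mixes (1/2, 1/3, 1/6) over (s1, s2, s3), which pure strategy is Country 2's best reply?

Compute Country 2's expected payoff from each pure strategy against the given mix.
t1: (1/2)·(-2) + (1/3)·5 + (1/6)·(-3) = 1/6
t2: (1/2)·2 + (1/3)·(-1) + (1/6)·4 = 4/3
t3: (1/2)·6 + (1/3)·4 + (1/6)·2 = 14/3
t4: (1/2)·(-4) + (1/3)·(-4) + (1/6)·3 = -17/6
Highest expected payoff is 14/3, from t3.

t3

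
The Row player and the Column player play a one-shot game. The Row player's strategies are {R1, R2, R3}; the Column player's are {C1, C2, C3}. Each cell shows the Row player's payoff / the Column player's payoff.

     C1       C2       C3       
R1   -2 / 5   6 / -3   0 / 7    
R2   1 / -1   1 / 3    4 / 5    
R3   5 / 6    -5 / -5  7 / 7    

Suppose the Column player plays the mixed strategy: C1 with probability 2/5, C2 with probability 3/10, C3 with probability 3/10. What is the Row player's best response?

Compute the Row player's expected payoff from each pure strategy against the given mix.
R1: (2/5)·(-2) + (3/10)·6 + (3/10)·0 = 1
R2: (2/5)·1 + (3/10)·1 + (3/10)·4 = 19/10
R3: (2/5)·5 + (3/10)·(-5) + (3/10)·7 = 13/5
Highest expected payoff is 13/5, from R3.

R3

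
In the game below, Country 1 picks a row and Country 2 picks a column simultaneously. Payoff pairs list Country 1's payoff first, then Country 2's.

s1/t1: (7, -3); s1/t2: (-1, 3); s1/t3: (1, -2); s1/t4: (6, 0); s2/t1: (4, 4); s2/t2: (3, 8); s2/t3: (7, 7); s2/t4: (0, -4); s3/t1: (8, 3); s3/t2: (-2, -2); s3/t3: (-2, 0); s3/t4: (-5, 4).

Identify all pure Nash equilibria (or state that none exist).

(s2, t2)

A profile is a Nash equilibrium when each player is best-responding to the other.
Country 1's best responses — vs t1: s3 (payoff 8); vs t2: s2 (payoff 3); vs t3: s2 (payoff 7); vs t4: s1 (payoff 6).
Country 2's best responses — vs s1: t2 (payoff 3); vs s2: t2 (payoff 8); vs s3: t4 (payoff 4).
The only mutual best response is (s2, t2); neither player gains by switching there.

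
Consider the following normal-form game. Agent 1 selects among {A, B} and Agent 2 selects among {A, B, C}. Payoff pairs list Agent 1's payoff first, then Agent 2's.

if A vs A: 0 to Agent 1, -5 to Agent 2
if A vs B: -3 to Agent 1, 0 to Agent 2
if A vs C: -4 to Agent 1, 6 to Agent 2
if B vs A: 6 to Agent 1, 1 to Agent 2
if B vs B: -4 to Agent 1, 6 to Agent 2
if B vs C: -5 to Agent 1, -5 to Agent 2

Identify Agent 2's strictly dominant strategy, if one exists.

Check whether one of Agent 2's strategies beats all alternatives regardless of what the opponent does.
A is not dominant: against A, B gives 0 > -5.
B is not dominant: against A, C gives 6 > 0.
C is not dominant: against B, A gives 1 > -5.
No single strategy is best against every opponent action.

None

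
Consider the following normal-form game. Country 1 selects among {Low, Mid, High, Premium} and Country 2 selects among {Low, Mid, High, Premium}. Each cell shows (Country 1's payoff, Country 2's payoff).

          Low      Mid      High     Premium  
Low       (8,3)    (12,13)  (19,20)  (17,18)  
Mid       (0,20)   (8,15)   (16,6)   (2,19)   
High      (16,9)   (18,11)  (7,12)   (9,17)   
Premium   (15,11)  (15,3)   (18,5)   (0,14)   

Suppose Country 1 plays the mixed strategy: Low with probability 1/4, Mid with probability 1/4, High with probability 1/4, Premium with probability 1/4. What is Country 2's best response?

Country 2's best reply maximizes expected payoff against the mix.
Low: (1/4)·3 + (1/4)·20 + (1/4)·9 + (1/4)·11 = 43/4
Mid: (1/4)·13 + (1/4)·15 + (1/4)·11 + (1/4)·3 = 21/2
High: (1/4)·20 + (1/4)·6 + (1/4)·12 + (1/4)·5 = 43/4
Premium: (1/4)·18 + (1/4)·19 + (1/4)·17 + (1/4)·14 = 17
Highest expected payoff is 17, from Premium.

Premium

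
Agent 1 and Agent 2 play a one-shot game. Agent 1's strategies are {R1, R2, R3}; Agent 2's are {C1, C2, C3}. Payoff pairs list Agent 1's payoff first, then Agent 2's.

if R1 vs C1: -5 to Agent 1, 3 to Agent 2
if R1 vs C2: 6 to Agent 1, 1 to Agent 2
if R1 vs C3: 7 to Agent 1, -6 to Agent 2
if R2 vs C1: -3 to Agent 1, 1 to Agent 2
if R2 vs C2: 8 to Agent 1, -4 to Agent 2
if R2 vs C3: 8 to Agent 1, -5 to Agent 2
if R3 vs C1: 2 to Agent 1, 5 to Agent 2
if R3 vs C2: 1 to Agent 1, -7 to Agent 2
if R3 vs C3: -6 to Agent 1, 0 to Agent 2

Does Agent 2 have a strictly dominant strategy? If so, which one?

C1

Check whether one of Agent 2's strategies beats all alternatives regardless of what the opponent does.
C1 strictly dominates: vs R1: 3 > each of {1, -6}; vs R2: 1 > each of {-4, -5}; vs R3: 5 > each of {-7, 0}.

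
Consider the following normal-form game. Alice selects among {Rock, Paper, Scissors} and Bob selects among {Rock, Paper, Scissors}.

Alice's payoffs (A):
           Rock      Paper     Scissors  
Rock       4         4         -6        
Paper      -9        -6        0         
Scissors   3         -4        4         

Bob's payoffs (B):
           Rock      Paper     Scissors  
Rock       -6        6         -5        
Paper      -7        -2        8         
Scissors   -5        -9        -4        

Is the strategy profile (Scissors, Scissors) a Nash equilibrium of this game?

Holding Bob at Scissors: Alice gets 4 from Scissors, versus -6 from Rock, 0 from Paper. No profitable deviation for Alice.
Holding Alice at Scissors: Bob gets -4 from Scissors, versus -5 from Rock, -9 from Paper. No profitable deviation for Bob either.

Yes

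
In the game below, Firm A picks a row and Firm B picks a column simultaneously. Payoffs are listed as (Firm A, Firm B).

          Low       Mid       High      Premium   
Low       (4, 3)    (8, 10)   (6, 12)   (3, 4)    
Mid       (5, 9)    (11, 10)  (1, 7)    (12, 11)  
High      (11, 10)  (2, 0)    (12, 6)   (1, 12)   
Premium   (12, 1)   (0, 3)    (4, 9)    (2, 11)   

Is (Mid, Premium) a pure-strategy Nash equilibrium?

Holding Firm B at Premium: Firm A gets 12 from Mid, versus 3 from Low, 1 from High, 2 from Premium. No profitable deviation for Firm A.
Holding Firm A at Mid: Firm B gets 11 from Premium, versus 9 from Low, 10 from Mid, 7 from High. No profitable deviation for Firm B either.

Yes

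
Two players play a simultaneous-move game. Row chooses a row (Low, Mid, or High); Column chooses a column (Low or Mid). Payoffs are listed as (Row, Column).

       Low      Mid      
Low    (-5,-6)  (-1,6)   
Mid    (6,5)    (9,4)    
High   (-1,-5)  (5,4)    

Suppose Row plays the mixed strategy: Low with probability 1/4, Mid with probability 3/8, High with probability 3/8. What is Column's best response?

Mid

Compute Column's expected payoff from each pure strategy against the given mix.
Low: (1/4)·(-6) + (3/8)·5 + (3/8)·(-5) = -3/2
Mid: (1/4)·6 + (3/8)·4 + (3/8)·4 = 9/2
Highest expected payoff is 9/2, from Mid.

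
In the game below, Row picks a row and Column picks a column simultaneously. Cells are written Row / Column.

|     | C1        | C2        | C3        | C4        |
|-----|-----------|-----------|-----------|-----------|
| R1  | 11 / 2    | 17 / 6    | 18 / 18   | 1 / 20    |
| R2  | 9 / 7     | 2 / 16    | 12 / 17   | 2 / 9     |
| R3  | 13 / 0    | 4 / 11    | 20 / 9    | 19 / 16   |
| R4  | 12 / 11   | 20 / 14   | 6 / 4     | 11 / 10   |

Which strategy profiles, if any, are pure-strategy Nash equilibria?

(R3, C4) and (R4, C2)

Check mutual best responses: a cell is a NE iff neither player can gain by unilaterally deviating.
Row's best responses — vs C1: R3 (payoff 13); vs C2: R4 (payoff 20); vs C3: R3 (payoff 20); vs C4: R3 (payoff 19).
Column's best responses — vs R1: C4 (payoff 20); vs R2: C3 (payoff 17); vs R3: C4 (payoff 16); vs R4: C2 (payoff 14).
Mutual best responses occur at (R3, C4) and (R4, C2); at each, neither player gains by switching.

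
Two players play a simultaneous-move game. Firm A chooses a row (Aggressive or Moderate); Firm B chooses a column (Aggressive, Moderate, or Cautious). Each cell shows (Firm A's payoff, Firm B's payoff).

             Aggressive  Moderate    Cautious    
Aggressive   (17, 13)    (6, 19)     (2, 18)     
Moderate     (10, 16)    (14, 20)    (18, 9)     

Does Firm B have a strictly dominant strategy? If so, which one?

Check whether one of Firm B's strategies beats all alternatives regardless of what the opponent does.
Moderate strictly dominates: vs Aggressive: 19 > each of {13, 18}; vs Moderate: 20 > each of {16, 9}.

Moderate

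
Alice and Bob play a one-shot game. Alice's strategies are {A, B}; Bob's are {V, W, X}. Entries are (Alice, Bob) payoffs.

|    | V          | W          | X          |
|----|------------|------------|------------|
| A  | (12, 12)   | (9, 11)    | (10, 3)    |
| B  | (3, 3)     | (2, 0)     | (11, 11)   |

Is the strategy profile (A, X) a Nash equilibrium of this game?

Holding Bob at X: Alice gets 10 from A but could get 11 by switching to B. Alice has a profitable deviation.

No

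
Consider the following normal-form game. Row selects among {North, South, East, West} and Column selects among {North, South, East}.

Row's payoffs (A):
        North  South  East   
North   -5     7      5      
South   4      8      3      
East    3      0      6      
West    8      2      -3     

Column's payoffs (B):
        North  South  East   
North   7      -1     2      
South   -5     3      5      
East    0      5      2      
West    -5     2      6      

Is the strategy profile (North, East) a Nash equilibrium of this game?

Holding Column at East: Row gets 5 from North but could get 6 by switching to East. Row has a profitable deviation.

No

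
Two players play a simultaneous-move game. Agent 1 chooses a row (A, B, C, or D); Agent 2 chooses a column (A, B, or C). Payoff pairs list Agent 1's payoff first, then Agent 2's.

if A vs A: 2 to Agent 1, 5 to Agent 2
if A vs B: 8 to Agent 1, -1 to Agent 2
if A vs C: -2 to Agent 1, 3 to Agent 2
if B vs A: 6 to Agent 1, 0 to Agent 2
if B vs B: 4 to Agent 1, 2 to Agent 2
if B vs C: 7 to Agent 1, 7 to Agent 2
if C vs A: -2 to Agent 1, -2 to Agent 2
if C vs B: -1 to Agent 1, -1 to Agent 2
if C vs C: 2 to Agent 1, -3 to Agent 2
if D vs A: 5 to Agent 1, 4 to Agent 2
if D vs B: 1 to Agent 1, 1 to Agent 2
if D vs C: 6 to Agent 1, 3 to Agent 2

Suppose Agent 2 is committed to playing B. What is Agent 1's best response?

With Agent 2 fixed at B, Agent 1's payoffs are: A → 8, B → 4, C → -1, D → 1.
The maximum is 8, achieved by A.

A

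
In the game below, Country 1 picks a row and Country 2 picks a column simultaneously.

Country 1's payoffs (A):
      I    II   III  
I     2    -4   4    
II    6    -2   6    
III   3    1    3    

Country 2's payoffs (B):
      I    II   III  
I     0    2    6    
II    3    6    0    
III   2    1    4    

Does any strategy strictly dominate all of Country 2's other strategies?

Check whether one of Country 2's strategies beats all alternatives regardless of what the opponent does.
I is not dominant: against I, II gives 2 > 0.
II is not dominant: against I, III gives 6 > 2.
III is not dominant: against II, I gives 3 > 0.
No single strategy is best against every opponent action.

None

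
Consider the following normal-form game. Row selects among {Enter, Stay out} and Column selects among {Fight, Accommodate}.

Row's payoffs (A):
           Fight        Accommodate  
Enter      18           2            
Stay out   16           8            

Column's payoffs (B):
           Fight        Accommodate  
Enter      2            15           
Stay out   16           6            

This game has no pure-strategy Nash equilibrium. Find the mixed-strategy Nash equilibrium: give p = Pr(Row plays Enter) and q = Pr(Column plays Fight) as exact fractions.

p = 10/23, q = 3/4

In a mixed NE each player is indifferent between their pure strategies, so the opponent's mix sets the indifference.
Column indifferent between Fight and Accommodate: p·2 + (1−p)·16 = p·15 + (1−p)·6 ⟹ 16 + (-14)p = 6 + 9p ⟹ p = 10/23.
Row indifferent between Enter and Stay out: q·18 + (1−q)·2 = q·16 + (1−q)·8 ⟹ 2 + 16q = 8 + 8q ⟹ q = 3/4.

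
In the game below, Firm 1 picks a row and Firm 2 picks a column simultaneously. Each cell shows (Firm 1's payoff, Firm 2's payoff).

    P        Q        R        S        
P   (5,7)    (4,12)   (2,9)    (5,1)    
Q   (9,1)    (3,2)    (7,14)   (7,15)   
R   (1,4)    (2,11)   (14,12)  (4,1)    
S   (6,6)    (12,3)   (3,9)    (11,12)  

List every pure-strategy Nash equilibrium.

(R, R) and (S, S)

Check mutual best responses: a cell is a NE iff neither player can gain by unilaterally deviating.
Firm 1's best responses — vs P: Q (payoff 9); vs Q: S (payoff 12); vs R: R (payoff 14); vs S: S (payoff 11).
Firm 2's best responses — vs P: Q (payoff 12); vs Q: S (payoff 15); vs R: R (payoff 12); vs S: S (payoff 12).
Mutual best responses occur at (R, R) and (S, S); at each, neither player gains by switching.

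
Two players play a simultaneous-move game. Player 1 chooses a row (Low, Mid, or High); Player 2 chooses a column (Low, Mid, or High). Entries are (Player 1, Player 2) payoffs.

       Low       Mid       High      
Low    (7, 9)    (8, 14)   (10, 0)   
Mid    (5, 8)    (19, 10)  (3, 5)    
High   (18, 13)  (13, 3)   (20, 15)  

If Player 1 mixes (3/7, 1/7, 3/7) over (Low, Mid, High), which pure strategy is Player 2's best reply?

Low

Player 2's best reply maximizes expected payoff against the mix.
Low: (3/7)·9 + (1/7)·8 + (3/7)·13 = 74/7
Mid: (3/7)·14 + (1/7)·10 + (3/7)·3 = 61/7
High: (3/7)·0 + (1/7)·5 + (3/7)·15 = 50/7
Highest expected payoff is 74/7, from Low.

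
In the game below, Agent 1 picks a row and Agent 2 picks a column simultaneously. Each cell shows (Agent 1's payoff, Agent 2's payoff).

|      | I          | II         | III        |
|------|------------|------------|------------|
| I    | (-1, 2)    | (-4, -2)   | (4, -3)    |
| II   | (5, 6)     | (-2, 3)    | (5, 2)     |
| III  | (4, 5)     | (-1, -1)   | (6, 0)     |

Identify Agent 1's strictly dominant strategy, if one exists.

None

Check whether one of Agent 1's strategies beats all alternatives regardless of what the opponent does.
I is not dominant: against I, II gives 5 > -1.
II is not dominant: against II, III gives -1 > -2.
III is not dominant: against I, II gives 5 > 4.
No single strategy is best against every opponent action.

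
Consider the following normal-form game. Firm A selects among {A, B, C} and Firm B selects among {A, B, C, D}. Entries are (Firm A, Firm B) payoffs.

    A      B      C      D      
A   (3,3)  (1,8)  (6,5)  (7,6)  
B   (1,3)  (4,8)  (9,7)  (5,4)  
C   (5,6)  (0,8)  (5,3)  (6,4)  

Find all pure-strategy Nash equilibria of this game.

Find each player's best response to every opponent strategy; NE are the intersections.
Firm A's best responses — vs A: C (payoff 5); vs B: B (payoff 4); vs C: B (payoff 9); vs D: A (payoff 7).
Firm B's best responses — vs A: B (payoff 8); vs B: B (payoff 8); vs C: B (payoff 8).
The only mutual best response is (B, B); neither player gains by switching there.

(B, B)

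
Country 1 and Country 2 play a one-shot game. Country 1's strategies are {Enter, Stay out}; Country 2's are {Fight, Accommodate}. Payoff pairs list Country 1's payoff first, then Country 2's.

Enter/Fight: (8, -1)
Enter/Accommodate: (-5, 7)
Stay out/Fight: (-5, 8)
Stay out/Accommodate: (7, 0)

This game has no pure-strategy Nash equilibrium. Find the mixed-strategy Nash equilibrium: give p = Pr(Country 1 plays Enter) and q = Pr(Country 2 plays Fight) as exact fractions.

p = 1/2, q = 12/25

In a mixed NE each player is indifferent between their pure strategies, so the opponent's mix sets the indifference.
Country 2 indifferent between Fight and Accommodate: p·(-1) + (1−p)·8 = p·7 + (1−p)·0 ⟹ 8 + (-9)p = 0 + 7p ⟹ p = 1/2.
Country 1 indifferent between Enter and Stay out: q·8 + (1−q)·(-5) = q·(-5) + (1−q)·7 ⟹ (-5) + 13q = 7 + (-12)q ⟹ q = 12/25.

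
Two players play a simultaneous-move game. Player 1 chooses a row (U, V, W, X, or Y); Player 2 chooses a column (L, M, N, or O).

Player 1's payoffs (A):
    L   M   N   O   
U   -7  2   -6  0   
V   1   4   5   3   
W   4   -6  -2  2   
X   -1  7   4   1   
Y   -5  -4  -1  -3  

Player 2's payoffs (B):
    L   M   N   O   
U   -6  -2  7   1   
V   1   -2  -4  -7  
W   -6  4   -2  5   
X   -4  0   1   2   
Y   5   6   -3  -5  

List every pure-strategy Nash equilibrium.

No pure-strategy Nash equilibrium

A profile is a Nash equilibrium when each player is best-responding to the other.
Player 1's best responses — vs L: W (payoff 4); vs M: X (payoff 7); vs N: V (payoff 5); vs O: V (payoff 3).
Player 2's best responses — vs U: N (payoff 7); vs V: L (payoff 1); vs W: O (payoff 5); vs X: O (payoff 2); vs Y: M (payoff 6).
No cell has both players best-responding. For instance, Player 1's best reply to L is W, but against W Player 2 prefers O over L.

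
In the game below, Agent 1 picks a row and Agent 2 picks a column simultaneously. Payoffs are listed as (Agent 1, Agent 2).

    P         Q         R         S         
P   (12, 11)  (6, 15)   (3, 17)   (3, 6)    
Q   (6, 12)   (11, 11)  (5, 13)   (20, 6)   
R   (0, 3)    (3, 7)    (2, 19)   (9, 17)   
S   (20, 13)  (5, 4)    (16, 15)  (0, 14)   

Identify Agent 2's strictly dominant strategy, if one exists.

R

Check whether one of Agent 2's strategies beats all alternatives regardless of what the opponent does.
R strictly dominates: vs P: 17 > each of {11, 15, 6}; vs Q: 13 > each of {12, 11, 6}; vs R: 19 > each of {3, 7, 17}; vs S: 15 > each of {13, 4, 14}.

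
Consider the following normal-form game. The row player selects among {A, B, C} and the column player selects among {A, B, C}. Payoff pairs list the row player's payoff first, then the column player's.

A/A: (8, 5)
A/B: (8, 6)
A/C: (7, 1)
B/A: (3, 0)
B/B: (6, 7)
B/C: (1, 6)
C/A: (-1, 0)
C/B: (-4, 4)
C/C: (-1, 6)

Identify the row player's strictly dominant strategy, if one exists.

Check whether one of the row player's strategies beats all alternatives regardless of what the opponent does.
A strictly dominates: vs A: 8 > each of {3, -1}; vs B: 8 > each of {6, -4}; vs C: 7 > each of {1, -1}.

A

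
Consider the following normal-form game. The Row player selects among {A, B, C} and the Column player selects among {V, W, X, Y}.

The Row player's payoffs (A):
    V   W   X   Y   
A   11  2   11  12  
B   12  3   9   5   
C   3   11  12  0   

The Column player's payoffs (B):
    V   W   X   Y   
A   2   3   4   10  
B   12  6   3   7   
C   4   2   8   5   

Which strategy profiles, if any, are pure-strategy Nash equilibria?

Check mutual best responses: a cell is a NE iff neither player can gain by unilaterally deviating.
The Row player's best responses — vs V: B (payoff 12); vs W: C (payoff 11); vs X: C (payoff 12); vs Y: A (payoff 12).
The Column player's best responses — vs A: Y (payoff 10); vs B: V (payoff 12); vs C: X (payoff 8).
Mutual best responses occur at (A, Y), (B, V), and (C, X); at each, neither player gains by switching.

(A, Y), (B, V), and (C, X)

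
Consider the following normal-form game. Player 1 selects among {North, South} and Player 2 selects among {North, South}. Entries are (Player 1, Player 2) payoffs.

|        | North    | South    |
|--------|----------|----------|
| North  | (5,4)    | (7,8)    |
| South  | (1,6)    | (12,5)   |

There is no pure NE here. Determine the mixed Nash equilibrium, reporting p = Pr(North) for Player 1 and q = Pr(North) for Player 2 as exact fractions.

Each player's mixing probability is pinned down by making the *other* player indifferent.
Player 2 indifferent between North and South: p·4 + (1−p)·6 = p·8 + (1−p)·5 ⟹ 6 + (-2)p = 5 + 3p ⟹ p = 1/5.
Player 1 indifferent between North and South: q·5 + (1−q)·7 = q·1 + (1−q)·12 ⟹ 7 + (-2)q = 12 + (-11)q ⟹ q = 5/9.

p = 1/5, q = 5/9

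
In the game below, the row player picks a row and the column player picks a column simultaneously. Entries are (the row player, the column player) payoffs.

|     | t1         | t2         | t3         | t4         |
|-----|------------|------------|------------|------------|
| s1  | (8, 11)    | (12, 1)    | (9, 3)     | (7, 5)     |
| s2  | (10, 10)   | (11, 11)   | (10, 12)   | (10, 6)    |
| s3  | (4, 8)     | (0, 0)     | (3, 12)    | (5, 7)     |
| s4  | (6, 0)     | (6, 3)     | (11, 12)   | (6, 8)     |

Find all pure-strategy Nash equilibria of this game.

(s4, t3)

A profile is a Nash equilibrium when each player is best-responding to the other.
The row player's best responses — vs t1: s2 (payoff 10); vs t2: s1 (payoff 12); vs t3: s4 (payoff 11); vs t4: s2 (payoff 10).
The column player's best responses — vs s1: t1 (payoff 11); vs s2: t3 (payoff 12); vs s3: t3 (payoff 12); vs s4: t3 (payoff 12).
The only mutual best response is (s4, t3); neither player gains by switching there.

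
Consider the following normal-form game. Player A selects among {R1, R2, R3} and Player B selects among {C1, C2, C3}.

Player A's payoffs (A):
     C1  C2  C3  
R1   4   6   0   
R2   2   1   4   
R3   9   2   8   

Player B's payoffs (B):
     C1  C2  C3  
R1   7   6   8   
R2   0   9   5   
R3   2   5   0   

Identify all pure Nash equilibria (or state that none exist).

Check mutual best responses: a cell is a NE iff neither player can gain by unilaterally deviating.
Player A's best responses — vs C1: R3 (payoff 9); vs C2: R1 (payoff 6); vs C3: R3 (payoff 8).
Player B's best responses — vs R1: C3 (payoff 8); vs R2: C2 (payoff 9); vs R3: C2 (payoff 5).
No cell has both players best-responding. For instance, Player A's best reply to C1 is R3, but against R3 Player B prefers C2 over C1.

No pure-strategy Nash equilibrium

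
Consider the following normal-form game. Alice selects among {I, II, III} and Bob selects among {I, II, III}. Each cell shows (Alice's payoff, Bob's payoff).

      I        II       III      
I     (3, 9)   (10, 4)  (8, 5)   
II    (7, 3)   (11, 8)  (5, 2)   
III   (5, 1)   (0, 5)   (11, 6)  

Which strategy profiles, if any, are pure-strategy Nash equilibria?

Find each player's best response to every opponent strategy; NE are the intersections.
Alice's best responses — vs I: II (payoff 7); vs II: II (payoff 11); vs III: III (payoff 11).
Bob's best responses — vs I: I (payoff 9); vs II: II (payoff 8); vs III: III (payoff 6).
Mutual best responses occur at (II, II) and (III, III); at each, neither player gains by switching.

(II, II) and (III, III)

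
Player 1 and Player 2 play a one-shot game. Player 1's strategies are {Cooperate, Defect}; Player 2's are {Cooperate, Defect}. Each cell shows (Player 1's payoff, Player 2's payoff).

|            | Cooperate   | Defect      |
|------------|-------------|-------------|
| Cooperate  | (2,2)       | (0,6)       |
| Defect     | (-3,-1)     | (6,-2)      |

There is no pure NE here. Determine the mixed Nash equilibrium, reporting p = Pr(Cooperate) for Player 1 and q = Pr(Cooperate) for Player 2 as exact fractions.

In a mixed NE each player is indifferent between their pure strategies, so the opponent's mix sets the indifference.
Player 2 indifferent between Cooperate and Defect: p·2 + (1−p)·(-1) = p·6 + (1−p)·(-2) ⟹ (-1) + 3p = (-2) + 8p ⟹ p = 1/5.
Player 1 indifferent between Cooperate and Defect: q·2 + (1−q)·0 = q·(-3) + (1−q)·6 ⟹ 0 + 2q = 6 + (-9)q ⟹ q = 6/11.

p = 1/5, q = 6/11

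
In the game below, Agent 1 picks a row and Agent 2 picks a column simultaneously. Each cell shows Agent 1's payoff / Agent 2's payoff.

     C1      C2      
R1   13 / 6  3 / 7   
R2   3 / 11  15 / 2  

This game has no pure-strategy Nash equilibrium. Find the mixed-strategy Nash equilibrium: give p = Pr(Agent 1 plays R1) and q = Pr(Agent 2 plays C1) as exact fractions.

p = 9/10, q = 6/11

Each player's mixing probability is pinned down by making the *other* player indifferent.
Agent 2 indifferent between C1 and C2: p·6 + (1−p)·11 = p·7 + (1−p)·2 ⟹ 11 + (-5)p = 2 + 5p ⟹ p = 9/10.
Agent 1 indifferent between R1 and R2: q·13 + (1−q)·3 = q·3 + (1−q)·15 ⟹ 3 + 10q = 15 + (-12)q ⟹ q = 6/11.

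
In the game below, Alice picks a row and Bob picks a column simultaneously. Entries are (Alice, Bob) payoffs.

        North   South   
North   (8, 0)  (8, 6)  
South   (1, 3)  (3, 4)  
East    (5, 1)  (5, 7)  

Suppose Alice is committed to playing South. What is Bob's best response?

With Alice fixed at South, Bob's payoffs are: North → 3, South → 4.
The maximum is 4, achieved by South.

South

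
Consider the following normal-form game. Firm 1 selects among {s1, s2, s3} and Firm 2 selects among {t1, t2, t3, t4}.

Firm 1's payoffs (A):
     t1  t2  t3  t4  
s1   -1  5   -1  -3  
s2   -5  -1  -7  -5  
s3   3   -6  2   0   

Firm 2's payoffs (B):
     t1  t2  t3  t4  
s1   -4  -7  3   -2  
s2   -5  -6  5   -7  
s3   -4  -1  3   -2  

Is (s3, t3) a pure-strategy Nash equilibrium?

Holding Firm 2 at t3: Firm 1 gets 2 from s3, versus -1 from s1, -7 from s2. No profitable deviation for Firm 1.
Holding Firm 1 at s3: Firm 2 gets 3 from t3, versus -4 from t1, -1 from t2, -2 from t4. No profitable deviation for Firm 2 either.

Yes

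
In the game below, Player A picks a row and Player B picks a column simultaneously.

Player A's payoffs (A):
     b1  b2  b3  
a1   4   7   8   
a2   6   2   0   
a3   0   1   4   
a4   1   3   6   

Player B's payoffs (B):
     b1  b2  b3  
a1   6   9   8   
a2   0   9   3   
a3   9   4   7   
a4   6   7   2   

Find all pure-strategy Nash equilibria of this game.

(a1, b2)

Find each player's best response to every opponent strategy; NE are the intersections.
Player A's best responses — vs b1: a2 (payoff 6); vs b2: a1 (payoff 7); vs b3: a1 (payoff 8).
Player B's best responses — vs a1: b2 (payoff 9); vs a2: b2 (payoff 9); vs a3: b1 (payoff 9); vs a4: b2 (payoff 7).
The only mutual best response is (a1, b2); neither player gains by switching there.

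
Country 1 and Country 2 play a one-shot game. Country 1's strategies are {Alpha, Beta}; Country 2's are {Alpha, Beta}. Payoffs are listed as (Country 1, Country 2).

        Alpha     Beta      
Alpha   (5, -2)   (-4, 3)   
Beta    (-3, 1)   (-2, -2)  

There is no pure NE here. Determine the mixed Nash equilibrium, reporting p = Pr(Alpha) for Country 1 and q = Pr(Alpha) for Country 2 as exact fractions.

p = 3/8, q = 1/5

Each player's mixing probability is pinned down by making the *other* player indifferent.
Country 2 indifferent between Alpha and Beta: p·(-2) + (1−p)·1 = p·3 + (1−p)·(-2) ⟹ 1 + (-3)p = (-2) + 5p ⟹ p = 3/8.
Country 1 indifferent between Alpha and Beta: q·5 + (1−q)·(-4) = q·(-3) + (1−q)·(-2) ⟹ (-4) + 9q = (-2) + (-1)q ⟹ q = 1/5.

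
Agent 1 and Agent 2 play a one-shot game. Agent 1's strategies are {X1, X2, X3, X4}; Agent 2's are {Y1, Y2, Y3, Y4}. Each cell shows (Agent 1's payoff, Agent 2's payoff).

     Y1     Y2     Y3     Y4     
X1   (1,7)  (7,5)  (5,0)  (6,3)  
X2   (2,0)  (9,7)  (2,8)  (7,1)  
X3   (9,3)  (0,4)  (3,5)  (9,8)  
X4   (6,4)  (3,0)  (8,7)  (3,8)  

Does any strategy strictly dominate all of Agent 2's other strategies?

No strictly dominant strategy

Check whether one of Agent 2's strategies beats all alternatives regardless of what the opponent does.
Y1 is not dominant: against X2, Y2 gives 7 > 0.
Y2 is not dominant: against X1, Y1 gives 7 > 5.
Y3 is not dominant: against X1, Y1 gives 7 > 0.
Y4 is not dominant: against X1, Y1 gives 7 > 3.
No single strategy is best against every opponent action.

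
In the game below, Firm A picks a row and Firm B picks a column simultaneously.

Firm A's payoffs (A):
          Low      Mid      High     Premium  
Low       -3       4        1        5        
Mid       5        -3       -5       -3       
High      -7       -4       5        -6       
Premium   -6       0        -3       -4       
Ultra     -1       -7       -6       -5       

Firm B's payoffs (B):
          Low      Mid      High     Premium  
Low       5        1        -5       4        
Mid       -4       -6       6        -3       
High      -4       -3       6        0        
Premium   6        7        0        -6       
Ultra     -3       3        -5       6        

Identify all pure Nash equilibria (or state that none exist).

(High, High)

Check mutual best responses: a cell is a NE iff neither player can gain by unilaterally deviating.
Firm A's best responses — vs Low: Mid (payoff 5); vs Mid: Low (payoff 4); vs High: High (payoff 5); vs Premium: Low (payoff 5).
Firm B's best responses — vs Low: Low (payoff 5); vs Mid: High (payoff 6); vs High: High (payoff 6); vs Premium: Mid (payoff 7); vs Ultra: Premium (payoff 6).
The only mutual best response is (High, High); neither player gains by switching there.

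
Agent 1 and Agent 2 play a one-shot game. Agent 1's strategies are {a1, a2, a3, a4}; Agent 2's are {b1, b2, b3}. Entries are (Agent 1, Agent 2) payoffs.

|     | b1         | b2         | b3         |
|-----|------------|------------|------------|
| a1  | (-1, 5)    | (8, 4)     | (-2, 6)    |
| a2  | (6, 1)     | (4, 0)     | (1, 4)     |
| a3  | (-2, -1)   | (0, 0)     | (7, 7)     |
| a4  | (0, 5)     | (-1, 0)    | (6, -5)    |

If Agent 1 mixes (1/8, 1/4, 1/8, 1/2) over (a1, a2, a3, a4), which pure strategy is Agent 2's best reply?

Agent 2's best reply maximizes expected payoff against the mix.
b1: (1/8)·5 + (1/4)·1 + (1/8)·(-1) + (1/2)·5 = 13/4
b2: (1/8)·4 + (1/4)·0 + (1/8)·0 + (1/2)·0 = 1/2
b3: (1/8)·6 + (1/4)·4 + (1/8)·7 + (1/2)·(-5) = 1/8
Highest expected payoff is 13/4, from b1.

b1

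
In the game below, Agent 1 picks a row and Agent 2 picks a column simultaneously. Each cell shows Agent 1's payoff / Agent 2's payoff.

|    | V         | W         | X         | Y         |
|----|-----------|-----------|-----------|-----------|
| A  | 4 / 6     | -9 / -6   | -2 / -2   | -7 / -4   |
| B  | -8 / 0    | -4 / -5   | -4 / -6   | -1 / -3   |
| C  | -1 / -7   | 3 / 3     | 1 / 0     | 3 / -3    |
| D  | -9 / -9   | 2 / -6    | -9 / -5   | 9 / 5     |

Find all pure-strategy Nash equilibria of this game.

Check mutual best responses: a cell is a NE iff neither player can gain by unilaterally deviating.
Agent 1's best responses — vs V: A (payoff 4); vs W: C (payoff 3); vs X: C (payoff 1); vs Y: D (payoff 9).
Agent 2's best responses — vs A: V (payoff 6); vs B: V (payoff 0); vs C: W (payoff 3); vs D: Y (payoff 5).
Mutual best responses occur at (A, V), (C, W), and (D, Y); at each, neither player gains by switching.

(A, V), (C, W), and (D, Y)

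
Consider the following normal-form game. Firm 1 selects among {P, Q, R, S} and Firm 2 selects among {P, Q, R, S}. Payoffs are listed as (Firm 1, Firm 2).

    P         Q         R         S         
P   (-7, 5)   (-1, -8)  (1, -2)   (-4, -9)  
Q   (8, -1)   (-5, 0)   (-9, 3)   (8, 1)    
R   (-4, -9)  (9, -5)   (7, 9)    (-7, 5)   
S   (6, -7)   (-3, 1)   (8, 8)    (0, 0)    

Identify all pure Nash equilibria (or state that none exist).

(S, R)

Find each player's best response to every opponent strategy; NE are the intersections.
Firm 1's best responses — vs P: Q (payoff 8); vs Q: R (payoff 9); vs R: S (payoff 8); vs S: Q (payoff 8).
Firm 2's best responses — vs P: P (payoff 5); vs Q: R (payoff 3); vs R: R (payoff 9); vs S: R (payoff 8).
The only mutual best response is (S, R); neither player gains by switching there.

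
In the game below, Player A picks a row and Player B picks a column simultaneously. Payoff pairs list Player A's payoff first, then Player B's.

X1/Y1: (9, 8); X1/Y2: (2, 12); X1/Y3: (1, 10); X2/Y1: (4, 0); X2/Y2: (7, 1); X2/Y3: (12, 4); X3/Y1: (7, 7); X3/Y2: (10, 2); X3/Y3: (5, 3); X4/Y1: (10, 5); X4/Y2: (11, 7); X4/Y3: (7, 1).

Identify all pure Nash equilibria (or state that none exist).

(X2, Y3) and (X4, Y2)

Find each player's best response to every opponent strategy; NE are the intersections.
Player A's best responses — vs Y1: X4 (payoff 10); vs Y2: X4 (payoff 11); vs Y3: X2 (payoff 12).
Player B's best responses — vs X1: Y2 (payoff 12); vs X2: Y3 (payoff 4); vs X3: Y1 (payoff 7); vs X4: Y2 (payoff 7).
Mutual best responses occur at (X2, Y3) and (X4, Y2); at each, neither player gains by switching.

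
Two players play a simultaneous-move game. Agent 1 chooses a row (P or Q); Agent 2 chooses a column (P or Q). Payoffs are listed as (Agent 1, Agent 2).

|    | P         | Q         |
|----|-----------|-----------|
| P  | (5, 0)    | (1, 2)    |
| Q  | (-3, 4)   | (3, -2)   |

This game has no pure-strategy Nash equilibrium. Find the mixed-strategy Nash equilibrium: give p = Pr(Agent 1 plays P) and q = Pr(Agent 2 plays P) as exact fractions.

Each player's mixing probability is pinned down by making the *other* player indifferent.
Agent 2 indifferent between P and Q: p·0 + (1−p)·4 = p·2 + (1−p)·(-2) ⟹ 4 + (-4)p = (-2) + 4p ⟹ p = 3/4.
Agent 1 indifferent between P and Q: q·5 + (1−q)·1 = q·(-3) + (1−q)·3 ⟹ 1 + 4q = 3 + (-6)q ⟹ q = 1/5.

p = 3/4, q = 1/5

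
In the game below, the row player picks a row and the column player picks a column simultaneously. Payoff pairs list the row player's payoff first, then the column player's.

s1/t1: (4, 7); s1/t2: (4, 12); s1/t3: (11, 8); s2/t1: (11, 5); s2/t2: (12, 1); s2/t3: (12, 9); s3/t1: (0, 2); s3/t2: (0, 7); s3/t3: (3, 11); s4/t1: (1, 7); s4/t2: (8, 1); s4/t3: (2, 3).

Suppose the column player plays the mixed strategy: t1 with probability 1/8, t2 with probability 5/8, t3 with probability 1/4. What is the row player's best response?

s2

Compute the row player's expected payoff from each pure strategy against the given mix.
s1: (1/8)·4 + (5/8)·4 + (1/4)·11 = 23/4
s2: (1/8)·11 + (5/8)·12 + (1/4)·12 = 95/8
s3: (1/8)·0 + (5/8)·0 + (1/4)·3 = 3/4
s4: (1/8)·1 + (5/8)·8 + (1/4)·2 = 45/8
Highest expected payoff is 95/8, from s2.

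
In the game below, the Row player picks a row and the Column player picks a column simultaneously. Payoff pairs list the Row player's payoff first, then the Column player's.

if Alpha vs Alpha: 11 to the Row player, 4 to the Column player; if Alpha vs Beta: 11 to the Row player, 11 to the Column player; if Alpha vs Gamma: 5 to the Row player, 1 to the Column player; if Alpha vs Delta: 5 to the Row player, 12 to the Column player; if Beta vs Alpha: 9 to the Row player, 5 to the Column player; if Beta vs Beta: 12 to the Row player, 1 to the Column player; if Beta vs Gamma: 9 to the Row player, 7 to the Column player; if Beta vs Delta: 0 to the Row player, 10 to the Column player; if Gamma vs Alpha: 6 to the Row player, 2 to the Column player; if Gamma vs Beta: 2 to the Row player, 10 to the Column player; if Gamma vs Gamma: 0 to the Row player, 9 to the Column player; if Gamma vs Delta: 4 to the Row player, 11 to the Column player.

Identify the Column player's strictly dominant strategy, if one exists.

Delta

A strategy is strictly dominant if it gives the Column player a strictly higher payoff than every other strategy, against every choice by the opponent.
Delta strictly dominates: vs Alpha: 12 > each of {4, 11, 1}; vs Beta: 10 > each of {5, 1, 7}; vs Gamma: 11 > each of {2, 10, 9}.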